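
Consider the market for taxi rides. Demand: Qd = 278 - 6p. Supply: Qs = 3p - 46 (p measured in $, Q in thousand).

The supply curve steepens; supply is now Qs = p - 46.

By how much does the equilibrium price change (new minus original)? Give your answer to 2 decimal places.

Original equilibrium: 278 - 6p = 3p - 46 gives 324 = 9p, so p = 36 and Q = 62.
The new curves are Qd = 278 - 6p (demand) and Qs = p - 46 (supply).
New equilibrium: 278 - 6p = p - 46 ⇒ 324 = 7p ⇒ p = 324/7 ≈ 46.2857, Q = 2/7 ≈ 0.2857.
Δp = 46.2857 − 36 = +10.29.

+10.29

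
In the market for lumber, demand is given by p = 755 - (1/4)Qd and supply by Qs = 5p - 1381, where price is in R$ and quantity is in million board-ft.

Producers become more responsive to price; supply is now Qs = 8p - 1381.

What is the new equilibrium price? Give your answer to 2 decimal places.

Before the shock: 3020 - 4p = 5p - 1381 ⇒ 4401 = 9p ⇒ p = 489, Q = 1064.
With the change applied: demand Qd = 3020 - 4p, supply Qs = 8p - 1381.
Setting them equal: 3020 - 4p = 8p - 1381 → 4401 = 12p, so p = 366.75 and Q = 1553.

366.75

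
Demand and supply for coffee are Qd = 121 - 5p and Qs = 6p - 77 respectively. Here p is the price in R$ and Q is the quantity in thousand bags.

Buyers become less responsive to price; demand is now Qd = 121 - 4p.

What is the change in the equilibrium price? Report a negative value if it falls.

+1.8

Before the shock: 121 - 5p = 6p - 77 ⇒ 198 = 11p ⇒ p = 18, Q = 31.
The shock moves the curves to Qd = 121 - 4p and Qs = 6p - 77.
New equilibrium: 121 - 4p = 6p - 77 ⇒ 198 = 10p ⇒ p = 19.8, Q = 41.8.
Δp = 19.8 − 18 = +1.8.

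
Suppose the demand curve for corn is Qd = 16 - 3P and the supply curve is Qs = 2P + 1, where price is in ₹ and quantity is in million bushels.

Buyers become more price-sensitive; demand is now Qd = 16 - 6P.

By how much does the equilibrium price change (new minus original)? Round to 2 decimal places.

Initially, 16 - 3P = 2P + 1, so 15 = 5P and P = 3, Q = 7.
The new curves are Qd = 16 - 6P (demand) and Qs = 2P + 1 (supply).
Setting them equal: 16 - 6P = 2P + 1 → 15 = 8P, so P = 1.875 and Q = 4.75.
ΔP = 1.875 − 3 = -1.13.

-1.13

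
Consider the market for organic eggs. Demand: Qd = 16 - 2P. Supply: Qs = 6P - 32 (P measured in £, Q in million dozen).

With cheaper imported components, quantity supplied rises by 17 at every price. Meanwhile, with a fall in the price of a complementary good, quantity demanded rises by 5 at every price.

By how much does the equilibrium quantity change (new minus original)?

+8

Solve the original market: 16 - 2P = 6P - 32, hence P = 6 and Q = 4.
After the shift, demand is Qd = 21 - 2P and supply is Qs = 6P - 15.
Clearing the new market: 21 - 2P = 6P - 15, so P = 4.5 and Q = 12.
ΔQ = 12 − 4 = +8.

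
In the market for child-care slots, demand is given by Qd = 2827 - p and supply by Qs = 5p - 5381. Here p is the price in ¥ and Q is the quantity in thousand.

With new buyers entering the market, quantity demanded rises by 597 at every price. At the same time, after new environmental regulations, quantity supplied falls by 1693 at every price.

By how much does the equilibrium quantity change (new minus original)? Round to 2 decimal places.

+215.33

Before the shock: 2827 - p = 5p - 5381 ⇒ 8208 = 6p ⇒ p = 1368, Q = 1459.
The shock moves the curves to Qd = 3424 - p and Qs = 5p - 7074.
Clearing the new market: 3424 - p = 5p - 7074, so p = 5249/3 ≈ 1749.6667 and Q = 5023/3 ≈ 1674.3333.
ΔQ = 1674.3333 − 1459 = +215.33.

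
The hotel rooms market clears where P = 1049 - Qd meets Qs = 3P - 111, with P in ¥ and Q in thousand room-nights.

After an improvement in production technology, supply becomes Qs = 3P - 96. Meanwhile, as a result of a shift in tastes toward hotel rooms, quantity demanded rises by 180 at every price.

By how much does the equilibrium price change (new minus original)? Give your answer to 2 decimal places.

+41.25

Initially, 1049 - P = 3P - 111, so 1160 = 4P and P = 290, Q = 759.
The shock moves the curves to Qd = 1229 - P and Qs = 3P - 96.
New equilibrium: 1229 - P = 3P - 96 ⇒ 1325 = 4P ⇒ P = 331.25, Q = 897.75.
ΔP = 331.25 − 290 = +41.25.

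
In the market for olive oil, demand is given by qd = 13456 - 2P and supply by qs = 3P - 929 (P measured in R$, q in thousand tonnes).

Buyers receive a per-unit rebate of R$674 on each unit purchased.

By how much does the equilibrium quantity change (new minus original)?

Before the shock: 13456 - 2P = 3P - 929 ⇒ 14385 = 5P ⇒ P = 2877, q = 7702.
Since buyers' out-of-pocket price is the market price minus the rebate, the effective demand curve becomes qd = 14804 - 2P.
Clearing the new market: 14804 - 2P = 3P - 929, so P = 3146.6 and q = 8510.8.
Δq = 8510.8 − 7702 = +808.8.

+808.8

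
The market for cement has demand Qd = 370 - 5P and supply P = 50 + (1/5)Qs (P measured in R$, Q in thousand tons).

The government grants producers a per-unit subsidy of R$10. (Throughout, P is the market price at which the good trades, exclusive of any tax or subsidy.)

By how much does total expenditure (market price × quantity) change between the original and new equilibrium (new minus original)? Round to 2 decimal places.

Original equilibrium: 370 - 5P = 5P - 250 gives 620 = 10P, so P = 62 and Q = 60.
Since sellers receive the price plus the subsidy, the effective supply curve becomes Qs = 5P - 200.
Clearing the new market: 370 - 5P = 5P - 200, so P = 57 and Q = 85.
Expenditure moves from 62×60 = 3720 to 57×85 = 4845; change = +1125.00.

+1125.00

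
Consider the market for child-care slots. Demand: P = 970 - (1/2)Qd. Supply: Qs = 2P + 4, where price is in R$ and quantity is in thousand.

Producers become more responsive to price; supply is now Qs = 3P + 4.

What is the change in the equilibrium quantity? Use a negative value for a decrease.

+193.6

Before the shock: 1940 - 2P = 2P + 4 ⇒ 1936 = 4P ⇒ P = 484, Q = 972.
The shock moves the curves to Qd = 1940 - 2P and Qs = 3P + 4.
Equate the new curves: 1940 - 2P = 3P + 4, giving 1936 = 5P, P = 387.2, Q = 1165.6.
ΔQ = 1165.6 − 972 = +193.6.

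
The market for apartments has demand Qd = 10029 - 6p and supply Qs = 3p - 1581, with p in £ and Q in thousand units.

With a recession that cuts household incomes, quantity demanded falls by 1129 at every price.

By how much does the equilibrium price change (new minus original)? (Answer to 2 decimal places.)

Initially, 10029 - 6p = 3p - 1581, so 11610 = 9p and p = 1290, Q = 2289.
The shock moves the curves to Qd = 8900 - 6p and Qs = 3p - 1581.
New equilibrium: 8900 - 6p = 3p - 1581 ⇒ 10481 = 9p ⇒ p = 10481/9 ≈ 1164.5556, Q = 5738/3 ≈ 1912.6667.
Δp = 1164.5556 − 1290 = -125.44.

-125.44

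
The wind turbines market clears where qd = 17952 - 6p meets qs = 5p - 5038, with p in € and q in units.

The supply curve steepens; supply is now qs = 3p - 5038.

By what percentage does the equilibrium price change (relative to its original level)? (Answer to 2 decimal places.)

Initially, 17952 - 6p = 5p - 5038, so 22990 = 11p and p = 2090, q = 5412.
With the change applied: demand qd = 17952 - 6p, supply qs = 3p - 5038.
Setting them equal: 17952 - 6p = 3p - 5038 → 22990 = 9p, so p = 22990/9 ≈ 2554.4444 and q = 7876/3 ≈ 2625.3333.
%Δp = (2554.4444 − 2090) / 2090 × 100 = +22.22%.

+22.22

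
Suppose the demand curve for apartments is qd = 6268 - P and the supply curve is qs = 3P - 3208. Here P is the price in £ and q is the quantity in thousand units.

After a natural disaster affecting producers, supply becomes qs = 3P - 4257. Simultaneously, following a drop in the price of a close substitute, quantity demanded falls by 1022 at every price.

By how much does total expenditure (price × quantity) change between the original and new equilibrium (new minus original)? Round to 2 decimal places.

Original equilibrium: 6268 - P = 3P - 3208 gives 9476 = 4P, so P = 2369 and q = 3899.
With the change applied: demand qd = 5246 - P, supply qs = 3P - 4257.
Clearing the new market: 5246 - P = 3P - 4257, so P = 2375.75 and q = 2870.25.
Expenditure moves from 2369×3899 = 9236731 to 2375.75×2870.25 = 6818996.4375; change = -2417734.56.

-2417734.56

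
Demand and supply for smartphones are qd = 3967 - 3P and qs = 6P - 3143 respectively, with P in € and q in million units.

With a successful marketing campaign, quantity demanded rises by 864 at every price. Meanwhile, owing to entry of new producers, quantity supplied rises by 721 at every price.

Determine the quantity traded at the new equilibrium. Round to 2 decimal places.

Before the shock: 3967 - 3P = 6P - 3143 ⇒ 7110 = 9P ⇒ P = 790, q = 1597.
After the shift, demand is qd = 4831 - 3P and supply is qs = 6P - 2422.
Clearing the new market: 4831 - 3P = 6P - 2422, so P = 7253/9 ≈ 805.8889 and q = 7240/3 ≈ 2413.3333.

2413.33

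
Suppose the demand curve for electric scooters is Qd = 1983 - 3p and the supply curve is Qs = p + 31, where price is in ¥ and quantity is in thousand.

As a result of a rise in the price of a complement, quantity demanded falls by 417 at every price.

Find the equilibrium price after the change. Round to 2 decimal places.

383.75

Original equilibrium: 1983 - 3p = p + 31 gives 1952 = 4p, so p = 488 and Q = 519.
With the change applied: demand Qd = 1566 - 3p, supply Qs = p + 31.
New equilibrium: 1566 - 3p = p + 31 ⇒ 1535 = 4p ⇒ p = 383.75, Q = 414.75.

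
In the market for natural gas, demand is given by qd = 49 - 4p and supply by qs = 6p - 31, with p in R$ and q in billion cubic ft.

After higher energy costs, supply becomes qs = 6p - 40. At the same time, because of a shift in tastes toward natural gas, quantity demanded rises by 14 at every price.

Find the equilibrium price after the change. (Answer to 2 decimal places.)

10.30

Original equilibrium: 49 - 4p = 6p - 31 gives 80 = 10p, so p = 8 and q = 17.
With the change applied: demand qd = 63 - 4p, supply qs = 6p - 40.
Equate the new curves: 63 - 4p = 6p - 40, giving 103 = 10p, p = 10.3, q = 21.8.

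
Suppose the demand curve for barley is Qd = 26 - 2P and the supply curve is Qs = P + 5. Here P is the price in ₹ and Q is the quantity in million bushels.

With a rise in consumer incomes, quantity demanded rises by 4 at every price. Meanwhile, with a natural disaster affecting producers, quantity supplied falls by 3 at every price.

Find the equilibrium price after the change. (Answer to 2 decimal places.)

Original equilibrium: 26 - 2P = P + 5 gives 21 = 3P, so P = 7 and Q = 12.
The shock moves the curves to Qd = 30 - 2P and Qs = P + 2.
Clearing the new market: 30 - 2P = P + 2, so P = 28/3 ≈ 9.3333 and Q = 34/3 ≈ 11.3333.

9.33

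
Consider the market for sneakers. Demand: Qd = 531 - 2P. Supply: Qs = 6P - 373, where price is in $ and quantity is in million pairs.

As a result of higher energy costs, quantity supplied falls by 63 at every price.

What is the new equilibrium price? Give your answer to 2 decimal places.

120.88

Before the shock: 531 - 2P = 6P - 373 ⇒ 904 = 8P ⇒ P = 113, Q = 305.
With the change applied: demand Qd = 531 - 2P, supply Qs = 6P - 436.
Clearing the new market: 531 - 2P = 6P - 436, so P = 120.875 and Q = 289.25.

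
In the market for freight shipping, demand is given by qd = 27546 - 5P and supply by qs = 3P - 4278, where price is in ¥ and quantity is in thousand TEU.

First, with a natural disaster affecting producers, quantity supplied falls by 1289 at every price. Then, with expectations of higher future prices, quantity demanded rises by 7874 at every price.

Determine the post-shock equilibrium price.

Solve the original market: 27546 - 5P = 3P - 4278, hence P = 3978 and q = 7656.
With the change applied: demand qd = 35420 - 5P, supply qs = 3P - 5567.
Equate the new curves: 35420 - 5P = 3P - 5567, giving 40987 = 8P, P = 5123.375, q = 9803.125.

5123.375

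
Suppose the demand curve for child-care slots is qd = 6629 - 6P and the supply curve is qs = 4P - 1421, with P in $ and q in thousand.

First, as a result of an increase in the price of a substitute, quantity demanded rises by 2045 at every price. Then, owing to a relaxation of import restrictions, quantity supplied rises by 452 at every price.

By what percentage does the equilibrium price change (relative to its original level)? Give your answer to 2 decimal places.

Solve the original market: 6629 - 6P = 4P - 1421, hence P = 805 and q = 1799.
With the change applied: demand qd = 8674 - 6P, supply qs = 4P - 969.
New equilibrium: 8674 - 6P = 4P - 969 ⇒ 9643 = 10P ⇒ P = 964.3, q = 2888.2.
%ΔP = (964.3 − 805) / 805 × 100 = +19.79%.

+19.79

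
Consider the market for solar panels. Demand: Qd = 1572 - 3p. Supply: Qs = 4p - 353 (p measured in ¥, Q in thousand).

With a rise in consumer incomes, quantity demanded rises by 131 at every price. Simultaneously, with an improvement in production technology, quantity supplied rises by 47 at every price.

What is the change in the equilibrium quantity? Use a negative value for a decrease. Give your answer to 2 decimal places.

Initially, 1572 - 3p = 4p - 353, so 1925 = 7p and p = 275, Q = 747.
With the change applied: demand Qd = 1703 - 3p, supply Qs = 4p - 306.
New equilibrium: 1703 - 3p = 4p - 306 ⇒ 2009 = 7p ⇒ p = 287, Q = 842.
ΔQ = 842 − 747 = +95.00.

+95.00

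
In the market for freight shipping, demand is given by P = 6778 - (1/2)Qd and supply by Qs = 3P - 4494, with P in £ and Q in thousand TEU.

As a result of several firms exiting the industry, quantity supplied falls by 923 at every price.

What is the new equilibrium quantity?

5966.8

Original equilibrium: 13556 - 2P = 3P - 4494 gives 18050 = 5P, so P = 3610 and Q = 6336.
With the change applied: demand Qd = 13556 - 2P, supply Qs = 3P - 5417.
Equate the new curves: 13556 - 2P = 3P - 5417, giving 18973 = 5P, P = 3794.6, Q = 5966.8.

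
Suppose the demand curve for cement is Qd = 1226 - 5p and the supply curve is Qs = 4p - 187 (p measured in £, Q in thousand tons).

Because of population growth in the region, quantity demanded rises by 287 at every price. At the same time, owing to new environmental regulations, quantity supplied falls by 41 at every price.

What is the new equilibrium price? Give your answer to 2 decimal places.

193.44

Solve the original market: 1226 - 5p = 4p - 187, hence p = 157 and Q = 441.
The shock moves the curves to Qd = 1513 - 5p and Qs = 4p - 228.
Setting them equal: 1513 - 5p = 4p - 228 → 1741 = 9p, so p = 1741/9 ≈ 193.4444 and Q = 4912/9 ≈ 545.7778.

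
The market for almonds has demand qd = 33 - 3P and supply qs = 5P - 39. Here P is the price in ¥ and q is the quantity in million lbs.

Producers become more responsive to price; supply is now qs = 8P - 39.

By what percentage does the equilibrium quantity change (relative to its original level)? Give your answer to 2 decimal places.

Original equilibrium: 33 - 3P = 5P - 39 gives 72 = 8P, so P = 9 and q = 6.
With the change applied: demand qd = 33 - 3P, supply qs = 8P - 39.
Equate the new curves: 33 - 3P = 8P - 39, giving 72 = 11P, P = 72/11 ≈ 6.5455, q = 147/11 ≈ 13.3636.
%Δq = (13.3636 − 6) / 6 × 100 = +122.73%.

+122.73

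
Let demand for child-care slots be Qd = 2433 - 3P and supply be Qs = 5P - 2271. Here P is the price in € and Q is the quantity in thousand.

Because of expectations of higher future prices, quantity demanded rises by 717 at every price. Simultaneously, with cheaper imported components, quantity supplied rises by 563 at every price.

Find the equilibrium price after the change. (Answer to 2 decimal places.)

607.25

Original equilibrium: 2433 - 3P = 5P - 2271 gives 4704 = 8P, so P = 588 and Q = 669.
After the shift, demand is Qd = 3150 - 3P and supply is Qs = 5P - 1708.
Clearing the new market: 3150 - 3P = 5P - 1708, so P = 607.25 and Q = 1328.25.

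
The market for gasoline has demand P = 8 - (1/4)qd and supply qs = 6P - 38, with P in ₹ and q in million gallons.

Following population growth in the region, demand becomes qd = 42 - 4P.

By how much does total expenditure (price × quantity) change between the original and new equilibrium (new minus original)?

Original equilibrium: 32 - 4P = 6P - 38 gives 70 = 10P, so P = 7 and q = 4.
After the shift, demand is qd = 42 - 4P and supply is qs = 6P - 38.
Setting them equal: 42 - 4P = 6P - 38 → 80 = 10P, so P = 8 and q = 10.
Expenditure moves from 7×4 = 28 to 8×10 = 80; change = +52.

+52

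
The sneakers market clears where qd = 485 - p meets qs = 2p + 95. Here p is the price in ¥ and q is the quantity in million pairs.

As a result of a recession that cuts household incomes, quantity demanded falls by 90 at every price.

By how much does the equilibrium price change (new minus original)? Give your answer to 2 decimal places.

-30.00

Initially, 485 - p = 2p + 95, so 390 = 3p and p = 130, q = 355.
With the change applied: demand qd = 395 - p, supply qs = 2p + 95.
Equate the new curves: 395 - p = 2p + 95, giving 300 = 3p, p = 100, q = 295.
Δp = 100 − 130 = -30.00.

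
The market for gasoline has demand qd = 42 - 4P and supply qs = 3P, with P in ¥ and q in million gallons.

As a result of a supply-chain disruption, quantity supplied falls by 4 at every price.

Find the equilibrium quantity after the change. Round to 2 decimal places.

15.71

Before the shock: 42 - 4P = 3P ⇒ 42 = 7P ⇒ P = 6, q = 18.
With the change applied: demand qd = 42 - 4P, supply qs = 3P - 4.
Setting them equal: 42 - 4P = 3P - 4 → 46 = 7P, so P = 46/7 ≈ 6.5714 and q = 110/7 ≈ 15.7143.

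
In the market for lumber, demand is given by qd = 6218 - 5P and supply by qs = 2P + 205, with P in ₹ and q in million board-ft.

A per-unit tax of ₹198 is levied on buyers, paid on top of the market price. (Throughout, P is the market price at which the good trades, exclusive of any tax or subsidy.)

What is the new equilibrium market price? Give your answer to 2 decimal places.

Before the shock: 6218 - 5P = 2P + 205 ⇒ 6013 = 7P ⇒ P = 859, q = 1923.
Since buyers pay the price plus the tax, the effective demand curve becomes qd = 5228 - 5P.
Clearing the new market: 5228 - 5P = 2P + 205, so P = 5023/7 ≈ 717.5714 and q = 11481/7 ≈ 1640.1429.

717.57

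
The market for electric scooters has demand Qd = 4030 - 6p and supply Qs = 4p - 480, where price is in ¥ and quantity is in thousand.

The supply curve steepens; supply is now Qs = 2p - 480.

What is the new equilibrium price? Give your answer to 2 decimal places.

563.75

Before the shock: 4030 - 6p = 4p - 480 ⇒ 4510 = 10p ⇒ p = 451, Q = 1324.
The new curves are Qd = 4030 - 6p (demand) and Qs = 2p - 480 (supply).
New equilibrium: 4030 - 6p = 2p - 480 ⇒ 4510 = 8p ⇒ p = 563.75, Q = 647.5.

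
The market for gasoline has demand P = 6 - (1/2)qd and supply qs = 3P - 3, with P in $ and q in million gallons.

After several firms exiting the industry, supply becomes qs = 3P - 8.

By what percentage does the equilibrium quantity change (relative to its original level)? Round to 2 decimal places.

Original equilibrium: 12 - 2P = 3P - 3 gives 15 = 5P, so P = 3 and q = 6.
After the shift, demand is qd = 12 - 2P and supply is qs = 3P - 8.
Clearing the new market: 12 - 2P = 3P - 8, so P = 4 and q = 4.
%Δq = (4 − 6) / 6 × 100 = -33.33%.

-33.33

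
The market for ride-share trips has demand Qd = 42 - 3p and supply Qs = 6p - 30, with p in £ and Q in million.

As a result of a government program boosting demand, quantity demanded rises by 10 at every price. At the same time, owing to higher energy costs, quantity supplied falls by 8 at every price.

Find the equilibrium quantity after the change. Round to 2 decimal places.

22.00

Before the shock: 42 - 3p = 6p - 30 ⇒ 72 = 9p ⇒ p = 8, Q = 18.
After the shift, demand is Qd = 52 - 3p and supply is Qs = 6p - 38.
New equilibrium: 52 - 3p = 6p - 38 ⇒ 90 = 9p ⇒ p = 10, Q = 22.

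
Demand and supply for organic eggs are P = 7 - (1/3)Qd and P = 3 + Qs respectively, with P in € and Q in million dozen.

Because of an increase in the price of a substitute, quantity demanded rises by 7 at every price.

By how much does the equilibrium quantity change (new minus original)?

Solve the original market: 21 - 3P = P - 3, hence P = 6 and Q = 3.
The shock moves the curves to Qd = 28 - 3P and Qs = P - 3.
Setting them equal: 28 - 3P = P - 3 → 31 = 4P, so P = 7.75 and Q = 4.75.
ΔQ = 4.75 − 3 = +1.75.

+1.75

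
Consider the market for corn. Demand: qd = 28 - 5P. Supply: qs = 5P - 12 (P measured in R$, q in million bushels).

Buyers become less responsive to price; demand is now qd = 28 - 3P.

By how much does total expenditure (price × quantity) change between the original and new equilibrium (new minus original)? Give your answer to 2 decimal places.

+33.00

Solve the original market: 28 - 5P = 5P - 12, hence P = 4 and q = 8.
The new curves are qd = 28 - 3P (demand) and qs = 5P - 12 (supply).
Equate the new curves: 28 - 3P = 5P - 12, giving 40 = 8P, P = 5, q = 13.
Expenditure moves from 4×8 = 32 to 5×13 = 65; change = +33.00.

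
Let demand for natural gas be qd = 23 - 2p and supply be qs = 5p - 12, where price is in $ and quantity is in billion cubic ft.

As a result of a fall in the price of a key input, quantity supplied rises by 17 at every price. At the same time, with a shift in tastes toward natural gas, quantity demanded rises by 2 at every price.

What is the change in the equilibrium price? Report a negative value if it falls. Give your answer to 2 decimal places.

-2.14

Before the shock: 23 - 2p = 5p - 12 ⇒ 35 = 7p ⇒ p = 5, q = 13.
The shock moves the curves to qd = 25 - 2p and qs = 5p + 5.
Clearing the new market: 25 - 2p = 5p + 5, so p = 20/7 ≈ 2.8571 and q = 135/7 ≈ 19.2857.
Δp = 2.8571 − 5 = -2.14.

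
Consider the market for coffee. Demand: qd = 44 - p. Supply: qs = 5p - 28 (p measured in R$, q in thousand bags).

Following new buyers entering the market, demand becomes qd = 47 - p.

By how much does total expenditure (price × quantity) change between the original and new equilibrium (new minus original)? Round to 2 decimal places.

Initially, 44 - p = 5p - 28, so 72 = 6p and p = 12, q = 32.
The shock moves the curves to qd = 47 - p and qs = 5p - 28.
Setting them equal: 47 - p = 5p - 28 → 75 = 6p, so p = 12.5 and q = 34.5.
Expenditure moves from 12×32 = 384 to 12.5×34.5 = 431.25; change = +47.25.

+47.25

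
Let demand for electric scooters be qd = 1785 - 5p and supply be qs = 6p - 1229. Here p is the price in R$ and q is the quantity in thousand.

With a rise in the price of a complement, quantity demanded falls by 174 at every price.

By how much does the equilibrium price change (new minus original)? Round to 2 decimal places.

Solve the original market: 1785 - 5p = 6p - 1229, hence p = 274 and q = 415.
The new curves are qd = 1611 - 5p (demand) and qs = 6p - 1229 (supply).
New equilibrium: 1611 - 5p = 6p - 1229 ⇒ 2840 = 11p ⇒ p = 2840/11 ≈ 258.1818, q = 3521/11 ≈ 320.0909.
Δp = 258.1818 − 274 = -15.82.

-15.82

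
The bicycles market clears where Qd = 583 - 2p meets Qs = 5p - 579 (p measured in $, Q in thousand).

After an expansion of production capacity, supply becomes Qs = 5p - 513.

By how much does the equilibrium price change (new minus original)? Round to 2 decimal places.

Solve the original market: 583 - 2p = 5p - 579, hence p = 166 and Q = 251.
The shock moves the curves to Qd = 583 - 2p and Qs = 5p - 513.
New equilibrium: 583 - 2p = 5p - 513 ⇒ 1096 = 7p ⇒ p = 1096/7 ≈ 156.5714, Q = 1889/7 ≈ 269.8571.
Δp = 156.5714 − 166 = -9.43.

-9.43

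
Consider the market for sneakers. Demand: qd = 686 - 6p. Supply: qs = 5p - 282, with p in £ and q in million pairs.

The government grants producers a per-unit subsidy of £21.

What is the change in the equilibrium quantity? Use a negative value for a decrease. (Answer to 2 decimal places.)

Original equilibrium: 686 - 6p = 5p - 282 gives 968 = 11p, so p = 88 and q = 158.
Since sellers receive the price plus the subsidy, the effective supply curve becomes qs = 5p - 177.
Equate the new curves: 686 - 6p = 5p - 177, giving 863 = 11p, p = 863/11 ≈ 78.4545, q = 2368/11 ≈ 215.2727.
Δq = 215.2727 − 158 = +57.27.

+57.27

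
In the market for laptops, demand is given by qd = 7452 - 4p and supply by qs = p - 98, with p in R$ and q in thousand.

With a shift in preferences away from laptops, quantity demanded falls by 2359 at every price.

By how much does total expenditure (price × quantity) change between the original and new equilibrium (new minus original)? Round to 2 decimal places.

Initially, 7452 - 4p = p - 98, so 7550 = 5p and p = 1510, q = 1412.
The new curves are qd = 5093 - 4p (demand) and qs = p - 98 (supply).
Clearing the new market: 5093 - 4p = p - 98, so p = 1038.2 and q = 940.2.
Expenditure moves from 1510×1412 = 2132120 to 1038.2×940.2 = 976115.64; change = -1156004.36.

-1156004.36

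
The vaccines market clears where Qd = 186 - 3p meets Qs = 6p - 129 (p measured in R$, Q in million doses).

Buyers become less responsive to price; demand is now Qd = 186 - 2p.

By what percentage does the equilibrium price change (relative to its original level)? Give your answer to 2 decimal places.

Solve the original market: 186 - 3p = 6p - 129, hence p = 35 and Q = 81.
After the shift, demand is Qd = 186 - 2p and supply is Qs = 6p - 129.
Setting them equal: 186 - 2p = 6p - 129 → 315 = 8p, so p = 39.375 and Q = 107.25.
%Δp = (39.375 − 35) / 35 × 100 = +12.50%.

+12.50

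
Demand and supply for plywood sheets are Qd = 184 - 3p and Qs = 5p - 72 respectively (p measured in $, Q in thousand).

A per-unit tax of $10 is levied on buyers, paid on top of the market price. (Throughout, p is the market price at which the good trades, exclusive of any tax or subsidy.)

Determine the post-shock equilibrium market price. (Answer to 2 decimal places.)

Original equilibrium: 184 - 3p = 5p - 72 gives 256 = 8p, so p = 32 and Q = 88.
Since buyers pay the price plus the tax, the effective demand curve becomes Qd = 154 - 3p.
Setting them equal: 154 - 3p = 5p - 72 → 226 = 8p, so p = 28.25 and Q = 69.25.

28.25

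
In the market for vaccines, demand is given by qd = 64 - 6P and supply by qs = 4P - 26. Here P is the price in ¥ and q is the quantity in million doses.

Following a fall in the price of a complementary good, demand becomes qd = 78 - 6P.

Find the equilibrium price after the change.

10.4

Original equilibrium: 64 - 6P = 4P - 26 gives 90 = 10P, so P = 9 and q = 10.
The new curves are qd = 78 - 6P (demand) and qs = 4P - 26 (supply).
Equate the new curves: 78 - 6P = 4P - 26, giving 104 = 10P, P = 10.4, q = 15.6.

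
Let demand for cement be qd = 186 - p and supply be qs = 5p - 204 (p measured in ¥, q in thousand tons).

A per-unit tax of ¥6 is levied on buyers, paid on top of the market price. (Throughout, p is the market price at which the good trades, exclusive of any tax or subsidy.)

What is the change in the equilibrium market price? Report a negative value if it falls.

Before the shock: 186 - p = 5p - 204 ⇒ 390 = 6p ⇒ p = 65, q = 121.
Since buyers pay the price plus the tax, the effective demand curve becomes qd = 180 - p.
New equilibrium: 180 - p = 5p - 204 ⇒ 384 = 6p ⇒ p = 64, q = 116.
Δp = 64 − 65 = -1.

-1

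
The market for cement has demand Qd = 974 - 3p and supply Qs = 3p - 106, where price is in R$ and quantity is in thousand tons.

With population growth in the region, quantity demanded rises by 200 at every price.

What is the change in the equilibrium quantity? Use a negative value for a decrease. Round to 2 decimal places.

Initially, 974 - 3p = 3p - 106, so 1080 = 6p and p = 180, Q = 434.
After the shift, demand is Qd = 1174 - 3p and supply is Qs = 3p - 106.
Equate the new curves: 1174 - 3p = 3p - 106, giving 1280 = 6p, p = 640/3 ≈ 213.3333, Q = 534.
ΔQ = 534 − 434 = +100.00.

+100.00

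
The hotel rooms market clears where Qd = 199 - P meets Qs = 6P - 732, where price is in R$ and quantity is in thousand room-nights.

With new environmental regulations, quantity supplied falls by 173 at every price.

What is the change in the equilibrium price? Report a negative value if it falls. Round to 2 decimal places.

Solve the original market: 199 - P = 6P - 732, hence P = 133 and Q = 66.
With the change applied: demand Qd = 199 - P, supply Qs = 6P - 905.
New equilibrium: 199 - P = 6P - 905 ⇒ 1104 = 7P ⇒ P = 1104/7 ≈ 157.7143, Q = 289/7 ≈ 41.2857.
ΔP = 157.7143 − 133 = +24.71.

+24.71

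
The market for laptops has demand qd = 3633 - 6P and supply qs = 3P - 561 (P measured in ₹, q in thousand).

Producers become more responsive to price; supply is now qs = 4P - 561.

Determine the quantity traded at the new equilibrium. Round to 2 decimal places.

Solve the original market: 3633 - 6P = 3P - 561, hence P = 466 and q = 837.
After the shift, demand is qd = 3633 - 6P and supply is qs = 4P - 561.
Equate the new curves: 3633 - 6P = 4P - 561, giving 4194 = 10P, P = 419.4, q = 1116.6.

1116.60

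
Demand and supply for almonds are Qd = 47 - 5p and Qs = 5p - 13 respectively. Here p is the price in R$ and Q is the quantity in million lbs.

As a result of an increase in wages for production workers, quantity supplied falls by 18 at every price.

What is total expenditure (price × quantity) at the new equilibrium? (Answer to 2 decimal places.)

62.40

Solve the original market: 47 - 5p = 5p - 13, hence p = 6 and Q = 17.
After the shift, demand is Qd = 47 - 5p and supply is Qs = 5p - 31.
Clearing the new market: 47 - 5p = 5p - 31, so p = 7.8 and Q = 8.
New expenditure = 7.8 × 8 = 62.40.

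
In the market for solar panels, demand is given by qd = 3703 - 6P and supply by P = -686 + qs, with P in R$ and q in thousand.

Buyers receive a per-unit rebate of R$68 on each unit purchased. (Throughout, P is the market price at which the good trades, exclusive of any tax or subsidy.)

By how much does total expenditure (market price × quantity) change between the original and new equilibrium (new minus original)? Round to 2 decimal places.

Original equilibrium: 3703 - 6P = P + 686 gives 3017 = 7P, so P = 431 and q = 1117.
Since buyers' out-of-pocket price is the market price minus the rebate, the effective demand curve becomes qd = 4111 - 6P.
Setting them equal: 4111 - 6P = P + 686 → 3425 = 7P, so P = 3425/7 ≈ 489.2857 and q = 8227/7 ≈ 1175.2857.
Expenditure moves from 431×1117 = 481427 to 489.2857×1175.2857 = 575050.5102; change = +93623.51.

+93623.51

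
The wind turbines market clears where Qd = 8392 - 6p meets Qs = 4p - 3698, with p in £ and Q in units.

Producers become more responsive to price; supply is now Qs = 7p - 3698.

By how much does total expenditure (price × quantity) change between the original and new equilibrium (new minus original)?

Initially, 8392 - 6p = 4p - 3698, so 12090 = 10p and p = 1209, Q = 1138.
The new curves are Qd = 8392 - 6p (demand) and Qs = 7p - 3698 (supply).
Equate the new curves: 8392 - 6p = 7p - 3698, giving 12090 = 13p, p = 930, Q = 2812.
Expenditure moves from 1209×1138 = 1375842 to 930×2812 = 2615160; change = +1239318.

+1239318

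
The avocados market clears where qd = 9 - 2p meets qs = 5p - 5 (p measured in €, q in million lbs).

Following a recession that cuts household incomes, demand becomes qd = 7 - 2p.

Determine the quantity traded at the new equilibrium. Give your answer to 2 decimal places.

3.57

Initially, 9 - 2p = 5p - 5, so 14 = 7p and p = 2, q = 5.
The shock moves the curves to qd = 7 - 2p and qs = 5p - 5.
Clearing the new market: 7 - 2p = 5p - 5, so p = 12/7 ≈ 1.7143 and q = 25/7 ≈ 3.5714.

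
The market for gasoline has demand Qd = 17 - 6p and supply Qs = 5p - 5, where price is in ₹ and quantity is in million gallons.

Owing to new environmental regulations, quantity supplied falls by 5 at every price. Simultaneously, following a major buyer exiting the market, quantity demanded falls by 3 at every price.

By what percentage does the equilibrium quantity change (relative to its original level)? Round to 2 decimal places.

Solve the original market: 17 - 6p = 5p - 5, hence p = 2 and Q = 5.
After the shift, demand is Qd = 14 - 6p and supply is Qs = 5p - 10.
New equilibrium: 14 - 6p = 5p - 10 ⇒ 24 = 11p ⇒ p = 24/11 ≈ 2.1818, Q = 10/11 ≈ 0.9091.
%ΔQ = (0.9091 − 5) / 5 × 100 = -81.82%.

-81.82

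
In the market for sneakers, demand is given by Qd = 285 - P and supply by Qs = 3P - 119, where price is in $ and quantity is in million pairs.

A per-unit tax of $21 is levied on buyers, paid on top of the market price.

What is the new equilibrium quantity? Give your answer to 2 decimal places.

168.25

Before the shock: 285 - P = 3P - 119 ⇒ 404 = 4P ⇒ P = 101, Q = 184.
Since buyers pay the price plus the tax, the effective demand curve becomes Qd = 264 - P.
Clearing the new market: 264 - P = 3P - 119, so P = 95.75 and Q = 168.25.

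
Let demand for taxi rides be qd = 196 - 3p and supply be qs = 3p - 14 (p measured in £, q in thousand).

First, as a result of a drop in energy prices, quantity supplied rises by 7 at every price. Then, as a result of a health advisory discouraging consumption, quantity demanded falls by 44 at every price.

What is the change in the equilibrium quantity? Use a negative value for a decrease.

Solve the original market: 196 - 3p = 3p - 14, hence p = 35 and q = 91.
The shock moves the curves to qd = 152 - 3p and qs = 3p - 7.
Equate the new curves: 152 - 3p = 3p - 7, giving 159 = 6p, p = 26.5, q = 72.5.
Δq = 72.5 − 91 = -18.5.

-18.5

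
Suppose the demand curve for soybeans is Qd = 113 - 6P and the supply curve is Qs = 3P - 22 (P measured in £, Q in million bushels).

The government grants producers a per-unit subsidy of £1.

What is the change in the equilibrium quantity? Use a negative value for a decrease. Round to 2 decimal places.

+2.00

Initially, 113 - 6P = 3P - 22, so 135 = 9P and P = 15, Q = 23.
Since sellers receive the price plus the subsidy, the effective supply curve becomes Qs = 3P - 19.
New equilibrium: 113 - 6P = 3P - 19 ⇒ 132 = 9P ⇒ P = 44/3 ≈ 14.6667, Q = 25.
ΔQ = 25 − 23 = +2.00.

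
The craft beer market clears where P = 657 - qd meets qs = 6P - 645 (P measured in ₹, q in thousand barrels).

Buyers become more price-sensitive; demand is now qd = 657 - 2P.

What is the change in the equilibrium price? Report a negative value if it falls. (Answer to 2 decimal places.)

Solve the original market: 657 - P = 6P - 645, hence P = 186 and q = 471.
The shock moves the curves to qd = 657 - 2P and qs = 6P - 645.
Setting them equal: 657 - 2P = 6P - 645 → 1302 = 8P, so P = 162.75 and q = 331.5.
ΔP = 162.75 − 186 = -23.25.

-23.25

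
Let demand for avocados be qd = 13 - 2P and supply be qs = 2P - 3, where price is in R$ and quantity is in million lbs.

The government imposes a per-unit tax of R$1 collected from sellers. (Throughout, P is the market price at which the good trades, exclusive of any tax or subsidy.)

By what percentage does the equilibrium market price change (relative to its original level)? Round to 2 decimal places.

Original equilibrium: 13 - 2P = 2P - 3 gives 16 = 4P, so P = 4 and q = 5.
Since sellers keep the price net of the tax, the effective supply curve becomes qs = 2P - 5.
Clearing the new market: 13 - 2P = 2P - 5, so P = 4.5 and q = 4.
%ΔP = (4.5 − 4) / 4 × 100 = +12.50%.

+12.50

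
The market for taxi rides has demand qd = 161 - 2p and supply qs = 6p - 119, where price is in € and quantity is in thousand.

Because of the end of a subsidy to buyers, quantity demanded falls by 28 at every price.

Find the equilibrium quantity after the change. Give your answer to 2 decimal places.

Before the shock: 161 - 2p = 6p - 119 ⇒ 280 = 8p ⇒ p = 35, q = 91.
After the shift, demand is qd = 133 - 2p and supply is qs = 6p - 119.
Clearing the new market: 133 - 2p = 6p - 119, so p = 31.5 and q = 70.

70.00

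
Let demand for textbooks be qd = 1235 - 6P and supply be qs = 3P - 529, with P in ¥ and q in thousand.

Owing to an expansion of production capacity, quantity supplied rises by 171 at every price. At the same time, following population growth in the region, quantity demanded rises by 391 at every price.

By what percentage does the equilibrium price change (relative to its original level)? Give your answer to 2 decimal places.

+12.47

Initially, 1235 - 6P = 3P - 529, so 1764 = 9P and P = 196, q = 59.
After the shift, demand is qd = 1626 - 6P and supply is qs = 3P - 358.
Setting them equal: 1626 - 6P = 3P - 358 → 1984 = 9P, so P = 1984/9 ≈ 220.4444 and q = 910/3 ≈ 303.3333.
%ΔP = (220.4444 − 196) / 196 × 100 = +12.47%.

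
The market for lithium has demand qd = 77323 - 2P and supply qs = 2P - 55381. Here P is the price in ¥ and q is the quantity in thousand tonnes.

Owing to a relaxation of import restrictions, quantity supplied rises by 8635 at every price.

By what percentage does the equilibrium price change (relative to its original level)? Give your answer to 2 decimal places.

-6.51

Before the shock: 77323 - 2P = 2P - 55381 ⇒ 132704 = 4P ⇒ P = 33176, q = 10971.
After the shift, demand is qd = 77323 - 2P and supply is qs = 2P - 46746.
Setting them equal: 77323 - 2P = 2P - 46746 → 124069 = 4P, so P = 31017.25 and q = 15288.5.
%ΔP = (31017.25 − 33176) / 33176 × 100 = -6.51%.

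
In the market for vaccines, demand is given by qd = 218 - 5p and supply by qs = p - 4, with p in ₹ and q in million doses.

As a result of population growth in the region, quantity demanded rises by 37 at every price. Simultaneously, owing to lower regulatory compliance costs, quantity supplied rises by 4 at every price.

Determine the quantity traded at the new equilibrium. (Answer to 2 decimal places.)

42.50

Original equilibrium: 218 - 5p = p - 4 gives 222 = 6p, so p = 37 and q = 33.
The new curves are qd = 255 - 5p (demand) and qs = p (supply).
Clearing the new market: 255 - 5p = p, so p = 42.5 and q = 42.5.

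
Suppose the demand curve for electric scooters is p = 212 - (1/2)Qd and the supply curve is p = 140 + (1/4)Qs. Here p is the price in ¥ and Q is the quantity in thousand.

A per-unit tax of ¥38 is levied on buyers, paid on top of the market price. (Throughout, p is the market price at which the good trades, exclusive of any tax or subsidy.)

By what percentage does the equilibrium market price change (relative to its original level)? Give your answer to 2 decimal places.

Initially, 424 - 2p = 4p - 560, so 984 = 6p and p = 164, Q = 96.
Since buyers pay the price plus the tax, the effective demand curve becomes Qd = 348 - 2p.
Setting them equal: 348 - 2p = 4p - 560 → 908 = 6p, so p = 454/3 ≈ 151.3333 and Q = 136/3 ≈ 45.3333.
%Δp = (151.3333 − 164) / 164 × 100 = -7.72%.

-7.72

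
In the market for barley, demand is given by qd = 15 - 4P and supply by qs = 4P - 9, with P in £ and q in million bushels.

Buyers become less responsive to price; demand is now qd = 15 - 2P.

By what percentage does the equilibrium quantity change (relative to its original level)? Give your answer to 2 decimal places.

+133.33

Before the shock: 15 - 4P = 4P - 9 ⇒ 24 = 8P ⇒ P = 3, q = 3.
The new curves are qd = 15 - 2P (demand) and qs = 4P - 9 (supply).
New equilibrium: 15 - 2P = 4P - 9 ⇒ 24 = 6P ⇒ P = 4, q = 7.
%Δq = (7 − 3) / 3 × 100 = +133.33%.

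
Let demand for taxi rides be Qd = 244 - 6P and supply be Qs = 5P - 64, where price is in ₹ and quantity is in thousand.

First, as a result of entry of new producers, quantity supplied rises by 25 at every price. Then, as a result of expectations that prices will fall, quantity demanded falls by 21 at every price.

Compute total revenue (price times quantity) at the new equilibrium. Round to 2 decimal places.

Original equilibrium: 244 - 6P = 5P - 64 gives 308 = 11P, so P = 28 and Q = 76.
After the shift, demand is Qd = 223 - 6P and supply is Qs = 5P - 39.
Setting them equal: 223 - 6P = 5P - 39 → 262 = 11P, so P = 262/11 ≈ 23.8182 and Q = 881/11 ≈ 80.0909.
New expenditure = 23.8182 × 80.0909 = 1907.62.

1907.62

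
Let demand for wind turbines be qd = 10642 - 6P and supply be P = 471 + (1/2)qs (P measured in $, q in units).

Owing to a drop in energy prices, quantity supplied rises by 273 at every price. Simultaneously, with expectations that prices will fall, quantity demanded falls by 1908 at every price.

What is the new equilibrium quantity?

1681.75

Solve the original market: 10642 - 6P = 2P - 942, hence P = 1448 and q = 1954.
The new curves are qd = 8734 - 6P (demand) and qs = 2P - 669 (supply).
New equilibrium: 8734 - 6P = 2P - 669 ⇒ 9403 = 8P ⇒ P = 1175.375, q = 1681.75.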